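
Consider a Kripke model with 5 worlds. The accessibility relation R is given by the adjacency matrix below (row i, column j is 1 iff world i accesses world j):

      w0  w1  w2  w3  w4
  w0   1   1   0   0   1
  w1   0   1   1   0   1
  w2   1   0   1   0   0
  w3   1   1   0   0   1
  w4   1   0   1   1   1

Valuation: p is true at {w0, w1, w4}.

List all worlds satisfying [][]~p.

∅

w0: successors {w0, w1, w4}; []~p there: w0:F, w1:F, w4:F. ✗
w1: successors {w1, w2, w4}; []~p there: w1:F, w2:F, w4:F. ✗
w2: successors {w0, w2}; []~p there: w0:F, w2:F. ✗
w3: successors {w0, w1, w4}; []~p there: w0:F, w1:F, w4:F. ✗
w4: successors {w0, w2, w3, w4}; []~p there: w0:F, w2:F, w3:F, w4:F. ✗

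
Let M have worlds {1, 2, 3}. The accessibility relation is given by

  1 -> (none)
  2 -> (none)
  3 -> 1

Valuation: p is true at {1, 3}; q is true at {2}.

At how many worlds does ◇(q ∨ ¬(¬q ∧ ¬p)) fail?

1: no successors, so ◇(q ∨ ¬(¬q ∧ ¬p)) fails. ✗
2: no successors, so ◇(q ∨ ¬(¬q ∧ ¬p)) fails. ✗
3: successors {1}; q ∨ ¬(¬q ∧ ¬p) there: 1:T. ✓
Satisfying worlds: {3}.
So ◇(q ∨ ¬(¬q ∧ ¬p)) fails at the other 2 worlds.

2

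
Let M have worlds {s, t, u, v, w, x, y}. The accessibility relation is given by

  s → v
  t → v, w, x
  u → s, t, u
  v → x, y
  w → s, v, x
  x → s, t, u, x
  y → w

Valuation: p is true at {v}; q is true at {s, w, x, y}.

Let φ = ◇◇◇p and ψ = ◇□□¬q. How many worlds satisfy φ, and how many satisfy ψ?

6 and 0

For ◇◇◇p:
s: successors {v}; ◇◇p there: v:F. ✗
t: successors {v, w, x}; ◇◇p there: v:F, w:T, x:T. ✓
u: successors {s, t, u}; ◇◇p there: s:F, t:T, u:T. ✓
v: successors {x, y}; ◇◇p there: x:T, y:T. ✓
w: successors {s, v, x}; ◇◇p there: s:F, v:F, x:T. ✓
x: successors {s, t, u, x}; ◇◇p there: s:F, t:T, u:T, x:T. ✓
y: successors {w}; ◇◇p there: w:T. ✓
— 6 worlds.
For ◇□□¬q:
s: successors {v}; □□¬q there: v:F. ✗
t: successors {v, w, x}; □□¬q there: v:F, w:F, x:F. ✗
u: successors {s, t, u}; □□¬q there: s:F, t:F, u:F. ✗
v: successors {x, y}; □□¬q there: x:F, y:F. ✗
w: successors {s, v, x}; □□¬q there: s:F, v:F, x:F. ✗
x: successors {s, t, u, x}; □□¬q there: s:F, t:F, u:F, x:F. ✗
y: successors {w}; □□¬q there: w:F. ✗
— 0 worlds.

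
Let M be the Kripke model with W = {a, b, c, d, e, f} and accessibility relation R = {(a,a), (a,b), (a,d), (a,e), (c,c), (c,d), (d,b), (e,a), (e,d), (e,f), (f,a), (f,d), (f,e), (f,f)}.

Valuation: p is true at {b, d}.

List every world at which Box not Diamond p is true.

{b, d}

a: successors {a, b, d, e}; not Diamond p there: a:F, b:T, d:F, e:F. ✗
b: no successors, so Box not Diamond p holds vacuously. ✓
c: successors {c, d}; not Diamond p there: c:F, d:F. ✗
d: successors {b}; not Diamond p there: b:T. ✓
e: successors {a, d, f}; not Diamond p there: a:F, d:F, f:F. ✗
f: successors {a, d, e, f}; not Diamond p there: a:F, d:F, e:F, f:F. ✗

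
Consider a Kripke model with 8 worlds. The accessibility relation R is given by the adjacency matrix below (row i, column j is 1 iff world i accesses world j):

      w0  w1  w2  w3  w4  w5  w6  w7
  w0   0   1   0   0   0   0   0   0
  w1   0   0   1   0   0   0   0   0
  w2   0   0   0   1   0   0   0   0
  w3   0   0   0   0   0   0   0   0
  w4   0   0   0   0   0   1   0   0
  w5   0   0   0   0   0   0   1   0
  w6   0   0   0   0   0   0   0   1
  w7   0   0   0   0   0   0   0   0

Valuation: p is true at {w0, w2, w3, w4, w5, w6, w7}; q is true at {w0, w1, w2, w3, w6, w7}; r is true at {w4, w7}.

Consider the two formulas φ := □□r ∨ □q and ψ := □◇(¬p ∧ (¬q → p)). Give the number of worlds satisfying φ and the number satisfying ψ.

7 and 2

For □□r ∨ □q:
w0: □□r is F, □q is T. ✓
w1: □□r is F, □q is T. ✓
w2: □□r is T, □q is T. ✓
w3: □□r is T, □q is T. ✓
w4: □□r is F, □q is F. ✗
w5: □□r is T, □q is T. ✓
w6: □□r is T, □q is T. ✓
w7: □□r is T, □q is T. ✓
— 7 worlds.
For □◇(¬p ∧ (¬q → p)):
w0: successors {w1}; ◇(¬p ∧ (¬q → p)) there: w1:F. ✗
w1: successors {w2}; ◇(¬p ∧ (¬q → p)) there: w2:F. ✗
w2: successors {w3}; ◇(¬p ∧ (¬q → p)) there: w3:F. ✗
w3: no successors, so □◇(¬p ∧ (¬q → p)) holds vacuously. ✓
w4: successors {w5}; ◇(¬p ∧ (¬q → p)) there: w5:F. ✗
w5: successors {w6}; ◇(¬p ∧ (¬q → p)) there: w6:F. ✗
w6: successors {w7}; ◇(¬p ∧ (¬q → p)) there: w7:F. ✗
w7: no successors, so □◇(¬p ∧ (¬q → p)) holds vacuously. ✓
— 2 worlds.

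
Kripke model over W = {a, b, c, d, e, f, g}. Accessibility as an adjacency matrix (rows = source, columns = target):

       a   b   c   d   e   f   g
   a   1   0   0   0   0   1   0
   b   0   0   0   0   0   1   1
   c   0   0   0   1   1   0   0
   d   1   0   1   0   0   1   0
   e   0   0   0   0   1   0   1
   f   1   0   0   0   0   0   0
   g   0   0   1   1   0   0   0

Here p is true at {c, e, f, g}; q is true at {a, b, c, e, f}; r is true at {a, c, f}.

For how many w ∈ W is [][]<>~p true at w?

3

a: successors {a, f}; []<>~p there: a:T, f:T. ✓
b: successors {f, g}; []<>~p there: f:T, g:T. ✓
c: successors {d, e}; []<>~p there: d:T, e:F. ✗
d: successors {a, c, f}; []<>~p there: a:T, c:F, f:T. ✗
e: successors {e, g}; []<>~p there: e:F, g:T. ✗
f: successors {a}; []<>~p there: a:T. ✓
g: successors {c, d}; []<>~p there: c:F, d:T. ✗
Satisfying worlds: {a, b, f}.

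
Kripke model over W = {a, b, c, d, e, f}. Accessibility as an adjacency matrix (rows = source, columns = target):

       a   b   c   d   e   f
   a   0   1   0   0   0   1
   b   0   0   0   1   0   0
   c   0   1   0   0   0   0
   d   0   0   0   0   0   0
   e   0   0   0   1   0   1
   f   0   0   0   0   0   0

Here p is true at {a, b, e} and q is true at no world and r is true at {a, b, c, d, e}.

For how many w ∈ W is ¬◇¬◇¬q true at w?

a: ◇¬◇¬q is T. ✗
b: ◇¬◇¬q is T. ✗
c: ◇¬◇¬q is F. ✓
d: ◇¬◇¬q is F. ✓
e: ◇¬◇¬q is T. ✗
f: ◇¬◇¬q is F. ✓
Satisfying worlds: {c, d, f}.

3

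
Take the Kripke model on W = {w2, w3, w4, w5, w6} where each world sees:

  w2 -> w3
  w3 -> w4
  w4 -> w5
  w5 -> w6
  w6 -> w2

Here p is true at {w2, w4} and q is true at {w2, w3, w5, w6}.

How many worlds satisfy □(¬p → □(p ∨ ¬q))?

w2: successors {w3}; ¬p → □(p ∨ ¬q) there: w3:T. ✓
w3: successors {w4}; ¬p → □(p ∨ ¬q) there: w4:T. ✓
w4: successors {w5}; ¬p → □(p ∨ ¬q) there: w5:F. ✗
w5: successors {w6}; ¬p → □(p ∨ ¬q) there: w6:T. ✓
w6: successors {w2}; ¬p → □(p ∨ ¬q) there: w2:T. ✓
Satisfying worlds: {w2, w3, w5, w6}.

4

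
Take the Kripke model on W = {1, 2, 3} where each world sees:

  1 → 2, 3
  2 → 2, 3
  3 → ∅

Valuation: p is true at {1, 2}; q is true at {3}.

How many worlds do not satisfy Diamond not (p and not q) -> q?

2

1: Diamond not (p and not q) is T, q is F. ✗
2: Diamond not (p and not q) is T, q is F. ✗
3: Diamond not (p and not q) is F, q is T. ✓
Satisfying worlds: {3}.
So Diamond not (p and not q) -> q fails at the other 2 worlds.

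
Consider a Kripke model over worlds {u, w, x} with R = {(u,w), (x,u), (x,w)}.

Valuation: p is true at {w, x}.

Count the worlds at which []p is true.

u: successors {w}; p there: w:T. ✓
w: no successors, so []p holds vacuously. ✓
x: successors {u, w}; p there: u:F, w:T. ✗
Satisfying worlds: {u, w}.

2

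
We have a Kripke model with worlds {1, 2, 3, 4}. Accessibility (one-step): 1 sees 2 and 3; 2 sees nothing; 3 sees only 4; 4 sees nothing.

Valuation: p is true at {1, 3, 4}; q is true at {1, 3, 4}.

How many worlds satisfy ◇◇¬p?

0

1: successors {2, 3}; ◇¬p there: 2:F, 3:F. ✗
2: no successors, so ◇◇¬p fails. ✗
3: successors {4}; ◇¬p there: 4:F. ✗
4: no successors, so ◇◇¬p fails. ✗
Satisfying worlds: ∅.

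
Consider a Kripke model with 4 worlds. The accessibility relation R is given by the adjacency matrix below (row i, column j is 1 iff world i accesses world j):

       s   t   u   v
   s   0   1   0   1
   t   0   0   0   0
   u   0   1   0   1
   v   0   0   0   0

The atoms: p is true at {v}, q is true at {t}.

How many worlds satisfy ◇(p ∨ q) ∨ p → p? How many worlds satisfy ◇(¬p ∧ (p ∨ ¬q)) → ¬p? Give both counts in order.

For ◇(p ∨ q) ∨ p → p:
s: ◇(p ∨ q) ∨ p is T, p is F. ✗
t: ◇(p ∨ q) ∨ p is F, p is F. ✓
u: ◇(p ∨ q) ∨ p is T, p is F. ✗
v: ◇(p ∨ q) ∨ p is T, p is T. ✓
— 2 worlds.
For ◇(¬p ∧ (p ∨ ¬q)) → ¬p:
s: ◇(¬p ∧ (p ∨ ¬q)) is F, ¬p is T. ✓
t: ◇(¬p ∧ (p ∨ ¬q)) is F, ¬p is T. ✓
u: ◇(¬p ∧ (p ∨ ¬q)) is F, ¬p is T. ✓
v: ◇(¬p ∧ (p ∨ ¬q)) is F, ¬p is F. ✓
— 4 worlds.

2 and 4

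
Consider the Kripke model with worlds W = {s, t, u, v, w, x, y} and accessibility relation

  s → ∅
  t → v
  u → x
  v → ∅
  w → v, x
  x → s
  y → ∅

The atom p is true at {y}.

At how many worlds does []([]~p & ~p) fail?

0

s: no successors, so []([]~p & ~p) holds vacuously. ✓
t: successors {v}; []~p & ~p there: v:T. ✓
u: successors {x}; []~p & ~p there: x:T. ✓
v: no successors, so []([]~p & ~p) holds vacuously. ✓
w: successors {v, x}; []~p & ~p there: v:T, x:T. ✓
x: successors {s}; []~p & ~p there: s:T. ✓
y: no successors, so []([]~p & ~p) holds vacuously. ✓
Satisfying worlds: {s, t, u, v, w, x, y}.
So []([]~p & ~p) fails at the other 0 worlds.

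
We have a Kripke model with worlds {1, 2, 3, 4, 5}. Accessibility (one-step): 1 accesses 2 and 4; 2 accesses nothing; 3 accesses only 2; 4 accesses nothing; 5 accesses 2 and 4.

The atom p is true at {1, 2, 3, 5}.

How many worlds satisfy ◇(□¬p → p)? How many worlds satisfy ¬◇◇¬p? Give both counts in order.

For ◇(□¬p → p):
1: successors {2, 4}; □¬p → p there: 2:T, 4:F. ✓
2: no successors, so ◇(□¬p → p) fails. ✗
3: successors {2}; □¬p → p there: 2:T. ✓
4: no successors, so ◇(□¬p → p) fails. ✗
5: successors {2, 4}; □¬p → p there: 2:T, 4:F. ✓
— 3 worlds.
For ¬◇◇¬p:
1: ◇◇¬p is F. ✓
2: ◇◇¬p is F. ✓
3: ◇◇¬p is F. ✓
4: ◇◇¬p is F. ✓
5: ◇◇¬p is F. ✓
— 5 worlds.

3 and 5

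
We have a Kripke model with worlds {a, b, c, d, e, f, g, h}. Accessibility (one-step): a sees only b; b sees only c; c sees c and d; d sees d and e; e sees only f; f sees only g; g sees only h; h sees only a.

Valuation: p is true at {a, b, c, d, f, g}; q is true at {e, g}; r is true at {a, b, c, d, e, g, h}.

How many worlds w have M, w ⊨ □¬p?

1

a: successors {b}; ¬p there: b:F. ✗
b: successors {c}; ¬p there: c:F. ✗
c: successors {c, d}; ¬p there: c:F, d:F. ✗
d: successors {d, e}; ¬p there: d:F, e:T. ✗
e: successors {f}; ¬p there: f:F. ✗
f: successors {g}; ¬p there: g:F. ✗
g: successors {h}; ¬p there: h:T. ✓
h: successors {a}; ¬p there: a:F. ✗
Satisfying worlds: {g}.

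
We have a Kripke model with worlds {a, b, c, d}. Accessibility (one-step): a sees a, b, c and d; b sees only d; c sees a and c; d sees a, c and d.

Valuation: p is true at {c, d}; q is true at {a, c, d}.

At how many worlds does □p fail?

3

a: successors {a, b, c, d}; p there: a:F, b:F, c:T, d:T. ✗
b: successors {d}; p there: d:T. ✓
c: successors {a, c}; p there: a:F, c:T. ✗
d: successors {a, c, d}; p there: a:F, c:T, d:T. ✗
Satisfying worlds: {b}.
So □p fails at the other 3 worlds.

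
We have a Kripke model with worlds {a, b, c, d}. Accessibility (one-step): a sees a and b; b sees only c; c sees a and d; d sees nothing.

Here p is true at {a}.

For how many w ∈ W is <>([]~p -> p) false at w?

1

a: successors {a, b}; []~p -> p there: a:T, b:F. ✓
b: successors {c}; []~p -> p there: c:T. ✓
c: successors {a, d}; []~p -> p there: a:T, d:F. ✓
d: no successors, so <>([]~p -> p) fails. ✗
Satisfying worlds: {a, b, c}.
So <>([]~p -> p) fails at the other 1 world.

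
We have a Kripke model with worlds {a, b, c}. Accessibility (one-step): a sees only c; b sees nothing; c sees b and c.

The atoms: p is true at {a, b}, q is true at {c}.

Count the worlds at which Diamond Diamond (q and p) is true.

a: successors {c}; Diamond (q and p) there: c:F. ✗
b: no successors, so Diamond Diamond (q and p) fails. ✗
c: successors {b, c}; Diamond (q and p) there: b:F, c:F. ✗
Satisfying worlds: ∅.

0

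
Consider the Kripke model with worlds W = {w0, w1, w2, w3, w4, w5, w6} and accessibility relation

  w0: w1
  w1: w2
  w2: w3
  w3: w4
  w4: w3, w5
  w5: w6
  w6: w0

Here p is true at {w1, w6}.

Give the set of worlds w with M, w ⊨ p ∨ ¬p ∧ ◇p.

{w0, w1, w5, w6}

w0: p is F, ¬p ∧ ◇p is T. ✓
w1: p is T, ¬p ∧ ◇p is F. ✓
w2: p is F, ¬p ∧ ◇p is F. ✗
w3: p is F, ¬p ∧ ◇p is F. ✗
w4: p is F, ¬p ∧ ◇p is F. ✗
w5: p is F, ¬p ∧ ◇p is T. ✓
w6: p is T, ¬p ∧ ◇p is F. ✓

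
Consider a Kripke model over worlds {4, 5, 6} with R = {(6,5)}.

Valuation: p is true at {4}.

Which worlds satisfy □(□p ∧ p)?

4: no successors, so □(□p ∧ p) holds vacuously. ✓
5: no successors, so □(□p ∧ p) holds vacuously. ✓
6: successors {5}; □p ∧ p there: 5:F. ✗

{4, 5}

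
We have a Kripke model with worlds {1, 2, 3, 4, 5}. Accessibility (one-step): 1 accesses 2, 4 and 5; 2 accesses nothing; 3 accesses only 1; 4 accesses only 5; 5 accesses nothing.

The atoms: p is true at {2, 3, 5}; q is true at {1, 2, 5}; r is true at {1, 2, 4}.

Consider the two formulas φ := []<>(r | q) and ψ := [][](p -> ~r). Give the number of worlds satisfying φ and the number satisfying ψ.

3 and 4

For []<>(r | q):
1: successors {2, 4, 5}; <>(r | q) there: 2:F, 4:T, 5:F. ✗
2: no successors, so []<>(r | q) holds vacuously. ✓
3: successors {1}; <>(r | q) there: 1:T. ✓
4: successors {5}; <>(r | q) there: 5:F. ✗
5: no successors, so []<>(r | q) holds vacuously. ✓
— 3 worlds.
For [][](p -> ~r):
1: successors {2, 4, 5}; [](p -> ~r) there: 2:T, 4:T, 5:T. ✓
2: no successors, so [][](p -> ~r) holds vacuously. ✓
3: successors {1}; [](p -> ~r) there: 1:F. ✗
4: successors {5}; [](p -> ~r) there: 5:T. ✓
5: no successors, so [][](p -> ~r) holds vacuously. ✓
— 4 worlds.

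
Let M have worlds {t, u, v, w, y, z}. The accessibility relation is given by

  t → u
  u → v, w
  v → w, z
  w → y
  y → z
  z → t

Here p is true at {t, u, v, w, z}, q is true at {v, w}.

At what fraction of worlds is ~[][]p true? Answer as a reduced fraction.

1/3

t: [][]p is T. ✗
u: [][]p is F. ✓
v: [][]p is F. ✓
w: [][]p is T. ✗
y: [][]p is T. ✗
z: [][]p is T. ✗
That's 2 of 6 worlds, so 2/6 = 1/3.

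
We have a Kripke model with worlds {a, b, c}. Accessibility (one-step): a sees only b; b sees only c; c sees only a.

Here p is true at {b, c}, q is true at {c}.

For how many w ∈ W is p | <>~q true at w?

3

a: p is F, <>~q is T. ✓
b: p is T, <>~q is F. ✓
c: p is T, <>~q is T. ✓
Satisfying worlds: {a, b, c}.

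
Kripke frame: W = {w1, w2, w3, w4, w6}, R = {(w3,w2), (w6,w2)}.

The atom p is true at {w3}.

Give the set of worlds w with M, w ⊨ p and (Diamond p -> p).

w1: p is F, Diamond p -> p is T. ✗
w2: p is F, Diamond p -> p is T. ✗
w3: p is T, Diamond p -> p is T. ✓
w4: p is F, Diamond p -> p is T. ✗
w6: p is F, Diamond p -> p is T. ✗

{w3}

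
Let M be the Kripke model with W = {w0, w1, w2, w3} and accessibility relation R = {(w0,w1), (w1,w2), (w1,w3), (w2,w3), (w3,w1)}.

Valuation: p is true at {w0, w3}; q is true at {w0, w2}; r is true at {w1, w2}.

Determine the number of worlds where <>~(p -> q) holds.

w0: successors {w1}; ~(p -> q) there: w1:F. ✗
w1: successors {w2, w3}; ~(p -> q) there: w2:F, w3:T. ✓
w2: successors {w3}; ~(p -> q) there: w3:T. ✓
w3: successors {w1}; ~(p -> q) there: w1:F. ✗
Satisfying worlds: {w1, w2}.

2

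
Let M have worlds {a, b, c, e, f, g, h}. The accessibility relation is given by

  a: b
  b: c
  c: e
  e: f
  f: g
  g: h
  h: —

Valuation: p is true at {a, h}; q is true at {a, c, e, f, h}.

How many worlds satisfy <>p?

a: successors {b}; p there: b:F. ✗
b: successors {c}; p there: c:F. ✗
c: successors {e}; p there: e:F. ✗
e: successors {f}; p there: f:F. ✗
f: successors {g}; p there: g:F. ✗
g: successors {h}; p there: h:T. ✓
h: no successors, so <>p fails. ✗
Satisfying worlds: {g}.

1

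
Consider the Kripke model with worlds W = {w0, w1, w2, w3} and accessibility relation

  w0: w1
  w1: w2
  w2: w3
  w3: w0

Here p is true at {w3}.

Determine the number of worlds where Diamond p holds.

1

w0: successors {w1}; p there: w1:F. ✗
w1: successors {w2}; p there: w2:F. ✗
w2: successors {w3}; p there: w3:T. ✓
w3: successors {w0}; p there: w0:F. ✗
Satisfying worlds: {w2}.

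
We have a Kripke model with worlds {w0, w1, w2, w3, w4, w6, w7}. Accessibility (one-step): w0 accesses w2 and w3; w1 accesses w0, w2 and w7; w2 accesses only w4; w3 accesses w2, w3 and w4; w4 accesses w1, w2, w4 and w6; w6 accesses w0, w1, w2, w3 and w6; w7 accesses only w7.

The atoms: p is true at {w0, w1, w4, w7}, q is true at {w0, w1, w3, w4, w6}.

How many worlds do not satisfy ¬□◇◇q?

w0: □◇◇q is T. ✗
w1: □◇◇q is F. ✓
w2: □◇◇q is T. ✗
w3: □◇◇q is T. ✗
w4: □◇◇q is T. ✗
w6: □◇◇q is T. ✗
w7: □◇◇q is F. ✓
Satisfying worlds: {w1, w7}.
So ¬□◇◇q fails at the other 5 worlds.

5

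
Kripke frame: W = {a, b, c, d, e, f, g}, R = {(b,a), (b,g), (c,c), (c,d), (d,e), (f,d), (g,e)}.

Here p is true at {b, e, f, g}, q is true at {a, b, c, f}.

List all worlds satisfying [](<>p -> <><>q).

{a, d, e, g}

a: no successors, so [](<>p -> <><>q) holds vacuously. ✓
b: successors {a, g}; <>p -> <><>q there: a:T, g:F. ✗
c: successors {c, d}; <>p -> <><>q there: c:T, d:F. ✗
d: successors {e}; <>p -> <><>q there: e:T. ✓
e: no successors, so [](<>p -> <><>q) holds vacuously. ✓
f: successors {d}; <>p -> <><>q there: d:F. ✗
g: successors {e}; <>p -> <><>q there: e:T. ✓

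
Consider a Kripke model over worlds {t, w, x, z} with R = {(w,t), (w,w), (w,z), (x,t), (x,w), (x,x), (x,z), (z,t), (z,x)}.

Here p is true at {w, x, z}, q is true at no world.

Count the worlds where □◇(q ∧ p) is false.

3

t: no successors, so □◇(q ∧ p) holds vacuously. ✓
w: successors {t, w, z}; ◇(q ∧ p) there: t:F, w:F, z:F. ✗
x: successors {t, w, x, z}; ◇(q ∧ p) there: t:F, w:F, x:F, z:F. ✗
z: successors {t, x}; ◇(q ∧ p) there: t:F, x:F. ✗
Satisfying worlds: {t}.
So □◇(q ∧ p) fails at the other 3 worlds.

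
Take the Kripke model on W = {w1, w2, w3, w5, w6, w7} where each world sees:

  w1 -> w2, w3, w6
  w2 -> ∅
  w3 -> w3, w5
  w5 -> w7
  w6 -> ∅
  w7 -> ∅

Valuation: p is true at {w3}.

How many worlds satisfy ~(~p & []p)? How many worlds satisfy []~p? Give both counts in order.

For ~(~p & []p):
w1: ~p & []p is F. ✓
w2: ~p & []p is T. ✗
w3: ~p & []p is F. ✓
w5: ~p & []p is F. ✓
w6: ~p & []p is T. ✗
w7: ~p & []p is T. ✗
— 3 worlds.
For []~p:
w1: successors {w2, w3, w6}; ~p there: w2:T, w3:F, w6:T. ✗
w2: no successors, so []~p holds vacuously. ✓
w3: successors {w3, w5}; ~p there: w3:F, w5:T. ✗
w5: successors {w7}; ~p there: w7:T. ✓
w6: no successors, so []~p holds vacuously. ✓
w7: no successors, so []~p holds vacuously. ✓
— 4 worlds.

3 and 4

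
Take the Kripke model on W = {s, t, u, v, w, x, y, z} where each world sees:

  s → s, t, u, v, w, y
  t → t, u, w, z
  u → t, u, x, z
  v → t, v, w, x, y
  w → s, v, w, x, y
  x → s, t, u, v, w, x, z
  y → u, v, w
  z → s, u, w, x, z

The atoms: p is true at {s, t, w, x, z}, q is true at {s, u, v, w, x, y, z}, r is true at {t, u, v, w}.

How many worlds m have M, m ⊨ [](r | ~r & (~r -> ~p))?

1

s: successors {s, t, u, v, w, y}; r | ~r & (~r -> ~p) there: s:F, t:T, u:T, v:T, w:T, y:T. ✗
t: successors {t, u, w, z}; r | ~r & (~r -> ~p) there: t:T, u:T, w:T, z:F. ✗
u: successors {t, u, x, z}; r | ~r & (~r -> ~p) there: t:T, u:T, x:F, z:F. ✗
v: successors {t, v, w, x, y}; r | ~r & (~r -> ~p) there: t:T, v:T, w:T, x:F, y:T. ✗
w: successors {s, v, w, x, y}; r | ~r & (~r -> ~p) there: s:F, v:T, w:T, x:F, y:T. ✗
x: successors {s, t, u, v, w, x, z}; r | ~r & (~r -> ~p) there: s:F, t:T, u:T, v:T, w:T, x:F, z:F. ✗
y: successors {u, v, w}; r | ~r & (~r -> ~p) there: u:T, v:T, w:T. ✓
z: successors {s, u, w, x, z}; r | ~r & (~r -> ~p) there: s:F, u:T, w:T, x:F, z:F. ✗
Satisfying worlds: {y}.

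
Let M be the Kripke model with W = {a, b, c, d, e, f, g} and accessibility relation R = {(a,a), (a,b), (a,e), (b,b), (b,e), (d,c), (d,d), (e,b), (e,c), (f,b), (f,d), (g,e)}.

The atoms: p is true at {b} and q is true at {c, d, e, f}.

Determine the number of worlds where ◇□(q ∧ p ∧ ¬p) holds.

a: successors {a, b, e}; □(q ∧ p ∧ ¬p) there: a:F, b:F, e:F. ✗
b: successors {b, e}; □(q ∧ p ∧ ¬p) there: b:F, e:F. ✗
c: no successors, so ◇□(q ∧ p ∧ ¬p) fails. ✗
d: successors {c, d}; □(q ∧ p ∧ ¬p) there: c:T, d:F. ✓
e: successors {b, c}; □(q ∧ p ∧ ¬p) there: b:F, c:T. ✓
f: successors {b, d}; □(q ∧ p ∧ ¬p) there: b:F, d:F. ✗
g: successors {e}; □(q ∧ p ∧ ¬p) there: e:F. ✗
Satisfying worlds: {d, e}.

2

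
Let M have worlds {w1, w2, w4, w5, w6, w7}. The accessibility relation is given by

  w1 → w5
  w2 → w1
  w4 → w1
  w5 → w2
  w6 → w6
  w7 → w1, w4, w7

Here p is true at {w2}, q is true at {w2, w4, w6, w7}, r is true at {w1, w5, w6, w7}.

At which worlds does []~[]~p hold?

{w1}

w1: successors {w5}; ~[]~p there: w5:T. ✓
w2: successors {w1}; ~[]~p there: w1:F. ✗
w4: successors {w1}; ~[]~p there: w1:F. ✗
w5: successors {w2}; ~[]~p there: w2:F. ✗
w6: successors {w6}; ~[]~p there: w6:F. ✗
w7: successors {w1, w4, w7}; ~[]~p there: w1:F, w4:F, w7:F. ✗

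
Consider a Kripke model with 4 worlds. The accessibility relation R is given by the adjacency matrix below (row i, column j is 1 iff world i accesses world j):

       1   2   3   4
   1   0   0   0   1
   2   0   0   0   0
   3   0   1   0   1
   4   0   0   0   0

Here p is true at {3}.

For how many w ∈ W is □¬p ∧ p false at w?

1: □¬p is T, p is F. ✗
2: □¬p is T, p is F. ✗
3: □¬p is T, p is T. ✓
4: □¬p is T, p is F. ✗
Satisfying worlds: {3}.
So □¬p ∧ p fails at the other 3 worlds.

3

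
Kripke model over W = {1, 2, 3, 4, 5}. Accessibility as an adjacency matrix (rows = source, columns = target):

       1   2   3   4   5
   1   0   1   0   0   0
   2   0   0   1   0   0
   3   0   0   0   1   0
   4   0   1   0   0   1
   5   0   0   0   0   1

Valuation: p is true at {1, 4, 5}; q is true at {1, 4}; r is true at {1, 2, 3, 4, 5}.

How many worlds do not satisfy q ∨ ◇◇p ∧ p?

1: q is T, ◇◇p ∧ p is F. ✓
2: q is F, ◇◇p ∧ p is F. ✗
3: q is F, ◇◇p ∧ p is F. ✗
4: q is T, ◇◇p ∧ p is T. ✓
5: q is F, ◇◇p ∧ p is T. ✓
Satisfying worlds: {1, 4, 5}.
So q ∨ ◇◇p ∧ p fails at the other 2 worlds.

2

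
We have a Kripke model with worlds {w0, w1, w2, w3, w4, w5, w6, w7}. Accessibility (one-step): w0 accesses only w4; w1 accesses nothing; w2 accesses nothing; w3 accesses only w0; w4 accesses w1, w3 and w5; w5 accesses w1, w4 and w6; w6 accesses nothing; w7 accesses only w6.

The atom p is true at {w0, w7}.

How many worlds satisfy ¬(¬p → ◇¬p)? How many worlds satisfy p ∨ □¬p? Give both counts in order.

4 and 7

For ¬(¬p → ◇¬p):
w0: ¬p → ◇¬p is T. ✗
w1: ¬p → ◇¬p is F. ✓
w2: ¬p → ◇¬p is F. ✓
w3: ¬p → ◇¬p is F. ✓
w4: ¬p → ◇¬p is T. ✗
w5: ¬p → ◇¬p is T. ✗
w6: ¬p → ◇¬p is F. ✓
w7: ¬p → ◇¬p is T. ✗
— 4 worlds.
For p ∨ □¬p:
w0: p is T, □¬p is T. ✓
w1: p is F, □¬p is T. ✓
w2: p is F, □¬p is T. ✓
w3: p is F, □¬p is F. ✗
w4: p is F, □¬p is T. ✓
w5: p is F, □¬p is T. ✓
w6: p is F, □¬p is T. ✓
w7: p is T, □¬p is T. ✓
— 7 worlds.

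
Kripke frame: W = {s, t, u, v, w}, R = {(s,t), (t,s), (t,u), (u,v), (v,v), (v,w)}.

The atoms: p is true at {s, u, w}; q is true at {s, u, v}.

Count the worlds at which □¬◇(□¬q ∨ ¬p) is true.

s: successors {t}; ¬◇(□¬q ∨ ¬p) there: t:F. ✗
t: successors {s, u}; ¬◇(□¬q ∨ ¬p) there: s:F, u:F. ✗
u: successors {v}; ¬◇(□¬q ∨ ¬p) there: v:F. ✗
v: successors {v, w}; ¬◇(□¬q ∨ ¬p) there: v:F, w:T. ✗
w: no successors, so □¬◇(□¬q ∨ ¬p) holds vacuously. ✓
Satisfying worlds: {w}.

1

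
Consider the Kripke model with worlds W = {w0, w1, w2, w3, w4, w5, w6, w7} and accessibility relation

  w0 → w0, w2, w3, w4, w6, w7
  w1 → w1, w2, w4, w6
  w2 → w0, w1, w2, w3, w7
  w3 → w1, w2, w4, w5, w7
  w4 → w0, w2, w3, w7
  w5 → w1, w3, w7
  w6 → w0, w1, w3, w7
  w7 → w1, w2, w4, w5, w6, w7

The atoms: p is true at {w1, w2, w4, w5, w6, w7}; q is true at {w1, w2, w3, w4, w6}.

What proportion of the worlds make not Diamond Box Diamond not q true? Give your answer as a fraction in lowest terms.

w0: Diamond Box Diamond not q is T. ✗
w1: Diamond Box Diamond not q is T. ✗
w2: Diamond Box Diamond not q is T. ✗
w3: Diamond Box Diamond not q is T. ✗
w4: Diamond Box Diamond not q is T. ✗
w5: Diamond Box Diamond not q is F. ✓
w6: Diamond Box Diamond not q is T. ✗
w7: Diamond Box Diamond not q is T. ✗
That's 1 of 8 worlds, so 1/8.

1/8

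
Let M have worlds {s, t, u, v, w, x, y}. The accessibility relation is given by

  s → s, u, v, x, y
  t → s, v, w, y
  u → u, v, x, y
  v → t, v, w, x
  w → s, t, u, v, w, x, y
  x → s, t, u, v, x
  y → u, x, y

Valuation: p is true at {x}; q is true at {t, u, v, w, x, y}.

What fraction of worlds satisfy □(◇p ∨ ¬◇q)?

s: successors {s, u, v, x, y}; ◇p ∨ ¬◇q there: s:T, u:T, v:T, x:T, y:T. ✓
t: successors {s, v, w, y}; ◇p ∨ ¬◇q there: s:T, v:T, w:T, y:T. ✓
u: successors {u, v, x, y}; ◇p ∨ ¬◇q there: u:T, v:T, x:T, y:T. ✓
v: successors {t, v, w, x}; ◇p ∨ ¬◇q there: t:F, v:T, w:T, x:T. ✗
w: successors {s, t, u, v, w, x, y}; ◇p ∨ ¬◇q there: s:T, t:F, u:T, v:T, w:T, x:T, y:T. ✗
x: successors {s, t, u, v, x}; ◇p ∨ ¬◇q there: s:T, t:F, u:T, v:T, x:T. ✗
y: successors {u, x, y}; ◇p ∨ ¬◇q there: u:T, x:T, y:T. ✓
That's 4 of 7 worlds, so 4/7.

4/7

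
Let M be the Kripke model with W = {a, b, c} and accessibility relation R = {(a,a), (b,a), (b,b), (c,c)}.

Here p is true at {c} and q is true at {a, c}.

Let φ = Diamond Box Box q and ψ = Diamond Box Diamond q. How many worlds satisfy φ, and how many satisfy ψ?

For Diamond Box Box q:
a: successors {a}; Box Box q there: a:T. ✓
b: successors {a, b}; Box Box q there: a:T, b:F. ✓
c: successors {c}; Box Box q there: c:T. ✓
— 3 worlds.
For Diamond Box Diamond q:
a: successors {a}; Box Diamond q there: a:T. ✓
b: successors {a, b}; Box Diamond q there: a:T, b:T. ✓
c: successors {c}; Box Diamond q there: c:T. ✓
— 3 worlds.

3 and 3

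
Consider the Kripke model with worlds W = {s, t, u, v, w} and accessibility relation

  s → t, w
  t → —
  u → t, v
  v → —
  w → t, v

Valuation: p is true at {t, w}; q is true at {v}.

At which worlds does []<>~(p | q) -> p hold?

{s, t, u, w}

s: []<>~(p | q) is F, p is F. ✓
t: []<>~(p | q) is T, p is T. ✓
u: []<>~(p | q) is F, p is F. ✓
v: []<>~(p | q) is T, p is F. ✗
w: []<>~(p | q) is F, p is T. ✓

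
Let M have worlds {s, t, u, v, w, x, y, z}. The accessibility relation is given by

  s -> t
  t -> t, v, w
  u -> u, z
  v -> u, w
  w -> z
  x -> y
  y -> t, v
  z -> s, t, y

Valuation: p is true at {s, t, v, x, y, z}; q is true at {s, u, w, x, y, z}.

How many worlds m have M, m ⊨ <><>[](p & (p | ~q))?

7

s: successors {t}; <>[](p & (p | ~q)) there: t:T. ✓
t: successors {t, v, w}; <>[](p & (p | ~q)) there: t:T, v:T, w:T. ✓
u: successors {u, z}; <>[](p & (p | ~q)) there: u:T, z:T. ✓
v: successors {u, w}; <>[](p & (p | ~q)) there: u:T, w:T. ✓
w: successors {z}; <>[](p & (p | ~q)) there: z:T. ✓
x: successors {y}; <>[](p & (p | ~q)) there: y:F. ✗
y: successors {t, v}; <>[](p & (p | ~q)) there: t:T, v:T. ✓
z: successors {s, t, y}; <>[](p & (p | ~q)) there: s:F, t:T, y:F. ✓
Satisfying worlds: {s, t, u, v, w, y, z}.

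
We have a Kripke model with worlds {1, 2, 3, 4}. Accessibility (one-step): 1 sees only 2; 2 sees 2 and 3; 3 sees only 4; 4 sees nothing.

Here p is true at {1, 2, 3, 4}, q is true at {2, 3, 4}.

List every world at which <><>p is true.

{1, 2}

1: successors {2}; <>p there: 2:T. ✓
2: successors {2, 3}; <>p there: 2:T, 3:T. ✓
3: successors {4}; <>p there: 4:F. ✗
4: no successors, so <><>p fails. ✗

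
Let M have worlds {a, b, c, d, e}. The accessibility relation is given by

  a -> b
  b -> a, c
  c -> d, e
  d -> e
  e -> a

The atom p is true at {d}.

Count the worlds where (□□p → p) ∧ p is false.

4

a: □□p → p is T, p is F. ✗
b: □□p → p is T, p is F. ✗
c: □□p → p is T, p is F. ✗
d: □□p → p is T, p is T. ✓
e: □□p → p is T, p is F. ✗
Satisfying worlds: {d}.
So (□□p → p) ∧ p fails at the other 4 worlds.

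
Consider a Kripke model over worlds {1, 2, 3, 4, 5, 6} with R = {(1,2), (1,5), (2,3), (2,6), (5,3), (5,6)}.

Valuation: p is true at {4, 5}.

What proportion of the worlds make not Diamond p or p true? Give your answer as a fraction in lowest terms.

5/6

1: not Diamond p is F, p is F. ✗
2: not Diamond p is T, p is F. ✓
3: not Diamond p is T, p is F. ✓
4: not Diamond p is T, p is T. ✓
5: not Diamond p is T, p is T. ✓
6: not Diamond p is T, p is F. ✓
That's 5 of 6 worlds, so 5/6.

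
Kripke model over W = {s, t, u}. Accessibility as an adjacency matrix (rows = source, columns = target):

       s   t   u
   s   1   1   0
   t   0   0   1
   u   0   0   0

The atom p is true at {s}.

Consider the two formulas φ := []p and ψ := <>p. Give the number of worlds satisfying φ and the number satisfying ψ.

For []p:
s: successors {s, t}; p there: s:T, t:F. ✗
t: successors {u}; p there: u:F. ✗
u: no successors, so []p holds vacuously. ✓
— 1 world.
For <>p:
s: successors {s, t}; p there: s:T, t:F. ✓
t: successors {u}; p there: u:F. ✗
u: no successors, so <>p fails. ✗
— 1 world.

1 and 1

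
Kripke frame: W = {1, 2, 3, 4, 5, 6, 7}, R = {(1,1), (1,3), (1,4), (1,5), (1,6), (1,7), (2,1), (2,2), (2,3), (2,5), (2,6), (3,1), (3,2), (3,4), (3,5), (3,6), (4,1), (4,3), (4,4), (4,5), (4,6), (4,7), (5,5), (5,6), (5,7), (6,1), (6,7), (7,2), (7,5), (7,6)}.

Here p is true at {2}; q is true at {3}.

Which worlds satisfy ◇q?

1: successors {1, 3, 4, 5, 6, 7}; q there: 1:F, 3:T, 4:F, 5:F, 6:F, 7:F. ✓
2: successors {1, 2, 3, 5, 6}; q there: 1:F, 2:F, 3:T, 5:F, 6:F. ✓
3: successors {1, 2, 4, 5, 6}; q there: 1:F, 2:F, 4:F, 5:F, 6:F. ✗
4: successors {1, 3, 4, 5, 6, 7}; q there: 1:F, 3:T, 4:F, 5:F, 6:F, 7:F. ✓
5: successors {5, 6, 7}; q there: 5:F, 6:F, 7:F. ✗
6: successors {1, 7}; q there: 1:F, 7:F. ✗
7: successors {2, 5, 6}; q there: 2:F, 5:F, 6:F. ✗

{1, 2, 4}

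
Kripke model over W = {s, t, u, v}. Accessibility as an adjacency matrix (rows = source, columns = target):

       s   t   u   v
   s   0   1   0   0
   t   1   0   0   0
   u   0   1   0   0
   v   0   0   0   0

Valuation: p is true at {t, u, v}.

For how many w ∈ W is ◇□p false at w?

3

s: successors {t}; □p there: t:F. ✗
t: successors {s}; □p there: s:T. ✓
u: successors {t}; □p there: t:F. ✗
v: no successors, so ◇□p fails. ✗
Satisfying worlds: {t}.
So ◇□p fails at the other 3 worlds.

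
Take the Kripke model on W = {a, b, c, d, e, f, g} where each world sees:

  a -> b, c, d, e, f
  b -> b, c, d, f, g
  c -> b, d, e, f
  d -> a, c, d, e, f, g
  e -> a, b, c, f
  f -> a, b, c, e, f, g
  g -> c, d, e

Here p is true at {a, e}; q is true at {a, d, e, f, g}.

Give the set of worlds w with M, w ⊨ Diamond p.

{a, c, d, e, f, g}

a: successors {b, c, d, e, f}; p there: b:F, c:F, d:F, e:T, f:F. ✓
b: successors {b, c, d, f, g}; p there: b:F, c:F, d:F, f:F, g:F. ✗
c: successors {b, d, e, f}; p there: b:F, d:F, e:T, f:F. ✓
d: successors {a, c, d, e, f, g}; p there: a:T, c:F, d:F, e:T, f:F, g:F. ✓
e: successors {a, b, c, f}; p there: a:T, b:F, c:F, f:F. ✓
f: successors {a, b, c, e, f, g}; p there: a:T, b:F, c:F, e:T, f:F, g:F. ✓
g: successors {c, d, e}; p there: c:F, d:F, e:T. ✓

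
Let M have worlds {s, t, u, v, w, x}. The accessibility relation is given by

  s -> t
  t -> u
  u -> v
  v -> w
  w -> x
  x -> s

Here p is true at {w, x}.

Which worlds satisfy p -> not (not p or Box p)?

s: p is F, not (not p or Box p) is F. ✓
t: p is F, not (not p or Box p) is F. ✓
u: p is F, not (not p or Box p) is F. ✓
v: p is F, not (not p or Box p) is F. ✓
w: p is T, not (not p or Box p) is F. ✗
x: p is T, not (not p or Box p) is T. ✓

{s, t, u, v, x}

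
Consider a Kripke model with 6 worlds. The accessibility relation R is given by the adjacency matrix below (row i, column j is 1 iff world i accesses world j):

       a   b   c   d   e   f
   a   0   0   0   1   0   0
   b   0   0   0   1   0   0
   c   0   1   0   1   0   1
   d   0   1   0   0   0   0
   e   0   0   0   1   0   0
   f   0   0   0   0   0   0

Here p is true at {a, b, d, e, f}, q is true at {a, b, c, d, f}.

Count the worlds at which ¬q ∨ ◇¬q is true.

1

a: ¬q is F, ◇¬q is F. ✗
b: ¬q is F, ◇¬q is F. ✗
c: ¬q is F, ◇¬q is F. ✗
d: ¬q is F, ◇¬q is F. ✗
e: ¬q is T, ◇¬q is F. ✓
f: ¬q is F, ◇¬q is F. ✗
Satisfying worlds: {e}.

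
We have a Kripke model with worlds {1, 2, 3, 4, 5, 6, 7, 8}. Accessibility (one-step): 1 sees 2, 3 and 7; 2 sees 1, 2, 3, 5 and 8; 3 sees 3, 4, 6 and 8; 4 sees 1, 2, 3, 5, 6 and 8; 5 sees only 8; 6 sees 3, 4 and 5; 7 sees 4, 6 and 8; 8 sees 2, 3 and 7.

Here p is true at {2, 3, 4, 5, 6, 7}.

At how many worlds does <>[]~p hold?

3

1: successors {2, 3, 7}; []~p there: 2:F, 3:F, 7:F. ✗
2: successors {1, 2, 3, 5, 8}; []~p there: 1:F, 2:F, 3:F, 5:T, 8:F. ✓
3: successors {3, 4, 6, 8}; []~p there: 3:F, 4:F, 6:F, 8:F. ✗
4: successors {1, 2, 3, 5, 6, 8}; []~p there: 1:F, 2:F, 3:F, 5:T, 6:F, 8:F. ✓
5: successors {8}; []~p there: 8:F. ✗
6: successors {3, 4, 5}; []~p there: 3:F, 4:F, 5:T. ✓
7: successors {4, 6, 8}; []~p there: 4:F, 6:F, 8:F. ✗
8: successors {2, 3, 7}; []~p there: 2:F, 3:F, 7:F. ✗
Satisfying worlds: {2, 4, 6}.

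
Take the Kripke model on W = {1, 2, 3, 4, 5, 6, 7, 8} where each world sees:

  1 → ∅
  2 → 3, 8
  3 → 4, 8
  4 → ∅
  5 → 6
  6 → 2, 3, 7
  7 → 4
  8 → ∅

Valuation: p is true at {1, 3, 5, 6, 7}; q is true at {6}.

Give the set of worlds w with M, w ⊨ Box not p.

1: no successors, so Box not p holds vacuously. ✓
2: successors {3, 8}; not p there: 3:F, 8:T. ✗
3: successors {4, 8}; not p there: 4:T, 8:T. ✓
4: no successors, so Box not p holds vacuously. ✓
5: successors {6}; not p there: 6:F. ✗
6: successors {2, 3, 7}; not p there: 2:T, 3:F, 7:F. ✗
7: successors {4}; not p there: 4:T. ✓
8: no successors, so Box not p holds vacuously. ✓

{1, 3, 4, 7, 8}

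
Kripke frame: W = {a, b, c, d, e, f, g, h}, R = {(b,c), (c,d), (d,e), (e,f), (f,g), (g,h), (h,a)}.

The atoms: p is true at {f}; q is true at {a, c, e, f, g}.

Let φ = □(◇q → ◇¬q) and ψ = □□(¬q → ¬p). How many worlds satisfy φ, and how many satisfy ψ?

4 and 8

For □(◇q → ◇¬q):
a: no successors, so □(◇q → ◇¬q) holds vacuously. ✓
b: successors {c}; ◇q → ◇¬q there: c:T. ✓
c: successors {d}; ◇q → ◇¬q there: d:F. ✗
d: successors {e}; ◇q → ◇¬q there: e:F. ✗
e: successors {f}; ◇q → ◇¬q there: f:F. ✗
f: successors {g}; ◇q → ◇¬q there: g:T. ✓
g: successors {h}; ◇q → ◇¬q there: h:F. ✗
h: successors {a}; ◇q → ◇¬q there: a:T. ✓
— 4 worlds.
For □□(¬q → ¬p):
a: no successors, so □□(¬q → ¬p) holds vacuously. ✓
b: successors {c}; □(¬q → ¬p) there: c:T. ✓
c: successors {d}; □(¬q → ¬p) there: d:T. ✓
d: successors {e}; □(¬q → ¬p) there: e:T. ✓
e: successors {f}; □(¬q → ¬p) there: f:T. ✓
f: successors {g}; □(¬q → ¬p) there: g:T. ✓
g: successors {h}; □(¬q → ¬p) there: h:T. ✓
h: successors {a}; □(¬q → ¬p) there: a:T. ✓
— 8 worlds.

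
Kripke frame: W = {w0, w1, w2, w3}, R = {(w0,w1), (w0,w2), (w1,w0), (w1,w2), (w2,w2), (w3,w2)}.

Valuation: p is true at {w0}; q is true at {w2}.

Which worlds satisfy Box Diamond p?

∅

w0: successors {w1, w2}; Diamond p there: w1:T, w2:F. ✗
w1: successors {w0, w2}; Diamond p there: w0:F, w2:F. ✗
w2: successors {w2}; Diamond p there: w2:F. ✗
w3: successors {w2}; Diamond p there: w2:F. ✗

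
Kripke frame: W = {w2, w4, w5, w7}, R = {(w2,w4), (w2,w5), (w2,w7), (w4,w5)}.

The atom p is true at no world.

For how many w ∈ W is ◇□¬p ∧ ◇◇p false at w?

4

w2: ◇□¬p is T, ◇◇p is F. ✗
w4: ◇□¬p is T, ◇◇p is F. ✗
w5: ◇□¬p is F, ◇◇p is F. ✗
w7: ◇□¬p is F, ◇◇p is F. ✗
Satisfying worlds: ∅.
So ◇□¬p ∧ ◇◇p fails at the other 4 worlds.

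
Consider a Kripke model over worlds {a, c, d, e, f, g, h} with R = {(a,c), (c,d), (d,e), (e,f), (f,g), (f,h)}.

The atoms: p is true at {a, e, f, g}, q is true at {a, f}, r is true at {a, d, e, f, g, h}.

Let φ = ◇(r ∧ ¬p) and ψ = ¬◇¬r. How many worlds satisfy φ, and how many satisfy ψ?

2 and 6

For ◇(r ∧ ¬p):
a: successors {c}; r ∧ ¬p there: c:F. ✗
c: successors {d}; r ∧ ¬p there: d:T. ✓
d: successors {e}; r ∧ ¬p there: e:F. ✗
e: successors {f}; r ∧ ¬p there: f:F. ✗
f: successors {g, h}; r ∧ ¬p there: g:F, h:T. ✓
g: no successors, so ◇(r ∧ ¬p) fails. ✗
h: no successors, so ◇(r ∧ ¬p) fails. ✗
— 2 worlds.
For ¬◇¬r:
a: ◇¬r is T. ✗
c: ◇¬r is F. ✓
d: ◇¬r is F. ✓
e: ◇¬r is F. ✓
f: ◇¬r is F. ✓
g: ◇¬r is F. ✓
h: ◇¬r is F. ✓
— 6 worlds.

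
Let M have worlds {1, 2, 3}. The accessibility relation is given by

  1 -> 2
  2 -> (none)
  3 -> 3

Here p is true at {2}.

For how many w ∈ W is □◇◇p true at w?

1: successors {2}; ◇◇p there: 2:F. ✗
2: no successors, so □◇◇p holds vacuously. ✓
3: successors {3}; ◇◇p there: 3:F. ✗
Satisfying worlds: {2}.

1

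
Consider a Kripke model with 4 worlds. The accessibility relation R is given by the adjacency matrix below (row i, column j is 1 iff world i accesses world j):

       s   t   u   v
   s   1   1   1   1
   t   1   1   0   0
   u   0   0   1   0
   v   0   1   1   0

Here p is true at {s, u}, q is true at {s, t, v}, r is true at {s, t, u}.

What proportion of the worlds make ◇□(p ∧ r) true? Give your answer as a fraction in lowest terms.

s: successors {s, t, u, v}; □(p ∧ r) there: s:F, t:F, u:T, v:F. ✓
t: successors {s, t}; □(p ∧ r) there: s:F, t:F. ✗
u: successors {u}; □(p ∧ r) there: u:T. ✓
v: successors {t, u}; □(p ∧ r) there: t:F, u:T. ✓
That's 3 of 4 worlds, so 3/4.

3/4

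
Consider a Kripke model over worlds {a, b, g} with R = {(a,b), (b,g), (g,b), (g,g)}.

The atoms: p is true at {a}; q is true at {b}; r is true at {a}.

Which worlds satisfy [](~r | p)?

{a, b, g}

a: successors {b}; ~r | p there: b:T. ✓
b: successors {g}; ~r | p there: g:T. ✓
g: successors {b, g}; ~r | p there: b:T, g:T. ✓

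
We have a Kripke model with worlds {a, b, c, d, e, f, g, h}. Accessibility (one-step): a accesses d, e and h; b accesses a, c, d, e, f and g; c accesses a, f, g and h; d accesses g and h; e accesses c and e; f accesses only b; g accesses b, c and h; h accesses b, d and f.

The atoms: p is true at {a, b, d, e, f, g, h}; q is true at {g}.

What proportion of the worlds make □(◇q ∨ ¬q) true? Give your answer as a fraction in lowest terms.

5/8

a: successors {d, e, h}; ◇q ∨ ¬q there: d:T, e:T, h:T. ✓
b: successors {a, c, d, e, f, g}; ◇q ∨ ¬q there: a:T, c:T, d:T, e:T, f:T, g:F. ✗
c: successors {a, f, g, h}; ◇q ∨ ¬q there: a:T, f:T, g:F, h:T. ✗
d: successors {g, h}; ◇q ∨ ¬q there: g:F, h:T. ✗
e: successors {c, e}; ◇q ∨ ¬q there: c:T, e:T. ✓
f: successors {b}; ◇q ∨ ¬q there: b:T. ✓
g: successors {b, c, h}; ◇q ∨ ¬q there: b:T, c:T, h:T. ✓
h: successors {b, d, f}; ◇q ∨ ¬q there: b:T, d:T, f:T. ✓
That's 5 of 8 worlds, so 5/8.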